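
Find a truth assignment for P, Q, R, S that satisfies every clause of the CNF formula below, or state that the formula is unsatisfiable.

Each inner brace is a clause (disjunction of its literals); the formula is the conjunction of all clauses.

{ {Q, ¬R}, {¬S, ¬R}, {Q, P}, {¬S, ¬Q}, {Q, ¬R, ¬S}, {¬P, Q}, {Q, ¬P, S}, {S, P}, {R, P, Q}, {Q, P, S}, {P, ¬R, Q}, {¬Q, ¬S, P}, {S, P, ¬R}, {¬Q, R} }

P: True; Q: True; R: True; S: False

Try Q = True.
(¬S) alone gives S = False.
(P) alone gives P = True.
(R) alone gives R = True.
All clauses are satisfied.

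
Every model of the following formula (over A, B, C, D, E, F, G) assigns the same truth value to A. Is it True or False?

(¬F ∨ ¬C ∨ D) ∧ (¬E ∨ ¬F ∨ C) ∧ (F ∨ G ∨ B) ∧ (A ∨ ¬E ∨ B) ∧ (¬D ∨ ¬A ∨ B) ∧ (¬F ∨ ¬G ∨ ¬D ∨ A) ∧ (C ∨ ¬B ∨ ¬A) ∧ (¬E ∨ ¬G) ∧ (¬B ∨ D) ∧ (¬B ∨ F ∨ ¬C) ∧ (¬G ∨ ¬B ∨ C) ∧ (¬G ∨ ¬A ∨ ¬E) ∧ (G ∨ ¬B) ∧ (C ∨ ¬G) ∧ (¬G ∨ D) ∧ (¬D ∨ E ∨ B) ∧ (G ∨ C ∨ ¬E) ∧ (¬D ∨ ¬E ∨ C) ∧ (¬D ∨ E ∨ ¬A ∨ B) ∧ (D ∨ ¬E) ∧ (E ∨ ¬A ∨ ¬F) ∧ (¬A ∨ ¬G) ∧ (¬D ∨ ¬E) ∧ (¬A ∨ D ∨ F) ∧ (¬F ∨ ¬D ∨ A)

Suppose A = True.
From the singleton clause (¬G), G = False.
From the singleton clause (¬B), B = False.
From the singleton clause (F), F = True.
From the singleton clause (¬D), D = False.
From the singleton clause (¬C), C = False.
From the singleton clause (¬E), E = False.
That conflicts with the unit clause (E).
So every satisfying assignment has A = False.

False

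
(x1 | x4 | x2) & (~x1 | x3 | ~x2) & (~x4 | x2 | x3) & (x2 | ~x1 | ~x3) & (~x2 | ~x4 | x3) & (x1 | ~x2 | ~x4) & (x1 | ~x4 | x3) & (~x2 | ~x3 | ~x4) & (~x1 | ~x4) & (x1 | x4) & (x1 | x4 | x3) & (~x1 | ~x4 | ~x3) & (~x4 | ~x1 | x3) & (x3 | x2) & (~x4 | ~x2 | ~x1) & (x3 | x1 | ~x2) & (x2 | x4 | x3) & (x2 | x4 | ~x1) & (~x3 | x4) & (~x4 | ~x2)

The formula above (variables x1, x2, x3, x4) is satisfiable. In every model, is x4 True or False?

True

Suppose x4 = 0.
From the singleton clause (x1), x1 = 1.
From the singleton clause (x2), x2 = 1.
From the singleton clause (x3), x3 = 1.
That conflicts with the unit clause (~x3).
So every satisfying assignment has x4 = True.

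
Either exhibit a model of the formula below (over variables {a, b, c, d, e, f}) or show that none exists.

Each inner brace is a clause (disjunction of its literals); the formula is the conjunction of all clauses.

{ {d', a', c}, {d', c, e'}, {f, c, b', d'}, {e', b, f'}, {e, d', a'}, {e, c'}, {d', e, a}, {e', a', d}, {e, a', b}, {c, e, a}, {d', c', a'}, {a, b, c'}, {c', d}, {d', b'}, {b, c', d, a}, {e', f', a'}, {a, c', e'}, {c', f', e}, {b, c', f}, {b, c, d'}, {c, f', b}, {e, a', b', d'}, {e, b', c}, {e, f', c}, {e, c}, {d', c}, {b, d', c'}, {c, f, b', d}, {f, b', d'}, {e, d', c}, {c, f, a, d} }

a ↦ 0,  b ↦ 1,  c ↦ 0,  d ↦ 0,  e ↦ 1,  f ↦ 1

Case e = 1:
Case d = 0:
(a') alone gives a = 0.
(c') alone gives c = 0.
(f) alone gives f = 1.
(b) alone gives b = 1.
Every clause now holds.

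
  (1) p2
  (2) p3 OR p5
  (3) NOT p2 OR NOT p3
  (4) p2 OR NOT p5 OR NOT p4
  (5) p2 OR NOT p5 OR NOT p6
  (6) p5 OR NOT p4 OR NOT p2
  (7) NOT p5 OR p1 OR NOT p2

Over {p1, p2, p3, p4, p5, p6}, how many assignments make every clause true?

4

There are 2^6 = 64 truth assignments over (p1, p2, p3, p4, p5, p6).
Split on p3. With p3 = true, the clauses containing p3 are satisfied and NOT p3 drops from the rest; 0 of the 2^5 = 32 assignments to the other variables satisfy what remains.
With p3 = false, by the same count on the reduced clause set, 4 assignments work.
(One model: p1=T, p2=T, p3=F, p4=F, p5=T, p6=F.)
Total: 0 + 4 = 4.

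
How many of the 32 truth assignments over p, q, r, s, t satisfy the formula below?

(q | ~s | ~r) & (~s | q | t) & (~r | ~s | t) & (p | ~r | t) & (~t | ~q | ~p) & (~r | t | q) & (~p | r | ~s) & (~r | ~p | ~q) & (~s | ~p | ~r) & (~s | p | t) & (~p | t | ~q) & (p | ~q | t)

11

There are 2^5 = 32 truth assignments over (p, q, r, s, t).
Split on t. With t = 1, the clauses containing t are satisfied and ~t drops from the rest; 9 of the 2^4 = 16 assignments to the other variables satisfy what remains.
With t = 0, by the same count on the reduced clause set, 2 assignments work.
Total: 9 + 2 = 11.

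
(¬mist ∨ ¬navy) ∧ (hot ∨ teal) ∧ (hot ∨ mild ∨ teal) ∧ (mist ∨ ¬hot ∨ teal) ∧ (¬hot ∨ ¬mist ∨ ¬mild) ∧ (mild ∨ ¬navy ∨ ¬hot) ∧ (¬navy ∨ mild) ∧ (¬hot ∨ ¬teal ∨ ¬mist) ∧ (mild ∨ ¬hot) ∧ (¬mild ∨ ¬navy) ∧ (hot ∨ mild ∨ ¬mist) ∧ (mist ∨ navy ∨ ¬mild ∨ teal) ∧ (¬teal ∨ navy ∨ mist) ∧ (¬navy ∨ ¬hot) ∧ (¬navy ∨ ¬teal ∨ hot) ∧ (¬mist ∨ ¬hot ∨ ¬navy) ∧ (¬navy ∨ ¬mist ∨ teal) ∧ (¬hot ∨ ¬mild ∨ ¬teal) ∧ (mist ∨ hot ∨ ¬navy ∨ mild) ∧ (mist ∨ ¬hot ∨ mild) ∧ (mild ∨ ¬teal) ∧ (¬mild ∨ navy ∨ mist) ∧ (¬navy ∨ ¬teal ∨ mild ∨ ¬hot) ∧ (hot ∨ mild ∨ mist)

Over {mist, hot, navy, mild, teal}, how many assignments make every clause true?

There are 2^5 = 32 truth assignments over (mist, hot, navy, mild, teal).
Split on mist. With mist = True, the clauses containing mist are satisfied and ¬mist drops from the rest; 1 of the 2^4 = 16 assignments to the other variables satisfy what remains.
With mist = False, by the same count on the reduced clause set, 0 assignments work.
Total: 1 + 0 = 1.

1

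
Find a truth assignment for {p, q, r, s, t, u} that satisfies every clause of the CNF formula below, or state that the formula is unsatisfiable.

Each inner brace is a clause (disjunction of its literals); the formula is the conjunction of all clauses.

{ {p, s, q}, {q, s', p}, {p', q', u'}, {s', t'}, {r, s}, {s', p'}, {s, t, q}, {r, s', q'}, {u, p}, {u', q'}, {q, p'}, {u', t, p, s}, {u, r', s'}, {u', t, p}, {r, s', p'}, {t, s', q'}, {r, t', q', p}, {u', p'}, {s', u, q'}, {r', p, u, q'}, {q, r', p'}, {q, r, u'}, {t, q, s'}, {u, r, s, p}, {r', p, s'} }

p=1, q=1, r=1, s=0, t=0, u=0

Try s = 0.
From the singleton clause (r), r = 1.
Try p = 1.
From the singleton clause (q), q = 1.
From the singleton clause (u'), u = 0.
No clause remains; t is free.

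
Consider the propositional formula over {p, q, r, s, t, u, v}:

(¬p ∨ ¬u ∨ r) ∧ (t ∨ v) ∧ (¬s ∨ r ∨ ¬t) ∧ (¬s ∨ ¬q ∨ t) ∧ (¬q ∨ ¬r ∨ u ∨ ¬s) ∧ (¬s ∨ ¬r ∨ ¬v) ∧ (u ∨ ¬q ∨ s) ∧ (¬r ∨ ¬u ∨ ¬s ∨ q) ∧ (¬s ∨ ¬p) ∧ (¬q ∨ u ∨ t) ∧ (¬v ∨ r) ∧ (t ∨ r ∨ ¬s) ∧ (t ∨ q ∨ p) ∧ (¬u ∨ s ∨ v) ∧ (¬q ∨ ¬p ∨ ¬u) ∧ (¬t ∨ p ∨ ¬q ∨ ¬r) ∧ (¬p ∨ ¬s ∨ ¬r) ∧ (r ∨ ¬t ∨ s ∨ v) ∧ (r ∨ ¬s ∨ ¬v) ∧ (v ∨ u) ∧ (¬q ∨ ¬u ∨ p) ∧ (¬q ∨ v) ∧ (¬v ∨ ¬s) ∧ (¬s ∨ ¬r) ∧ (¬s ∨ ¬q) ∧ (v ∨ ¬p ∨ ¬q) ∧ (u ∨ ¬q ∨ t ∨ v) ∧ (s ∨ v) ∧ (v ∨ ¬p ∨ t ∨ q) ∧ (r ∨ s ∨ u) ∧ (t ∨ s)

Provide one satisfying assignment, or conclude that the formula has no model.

Suppose t = True.
Suppose s = False.
Unit clause (v) forces v = True.
Unit clause (r) forces r = True.
Suppose u = True.
Suppose q = False.
Every clause is now satisfied; p is unconstrained.

p=False; q=False; r=True; s=False; t=True; u=True; v=True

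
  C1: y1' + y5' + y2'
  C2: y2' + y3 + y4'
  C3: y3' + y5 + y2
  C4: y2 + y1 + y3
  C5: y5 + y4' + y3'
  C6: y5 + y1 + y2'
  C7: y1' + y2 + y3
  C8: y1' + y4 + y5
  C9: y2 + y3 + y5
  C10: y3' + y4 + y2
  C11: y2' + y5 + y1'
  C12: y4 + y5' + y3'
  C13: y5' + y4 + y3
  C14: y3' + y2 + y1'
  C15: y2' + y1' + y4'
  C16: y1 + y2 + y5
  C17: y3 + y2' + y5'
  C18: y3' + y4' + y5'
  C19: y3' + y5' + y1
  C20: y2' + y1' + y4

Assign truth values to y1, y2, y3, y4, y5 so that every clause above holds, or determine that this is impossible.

UNSATISFIABLE

Branch on y1: set y1 = 0.
Branch on y2: set y2 = 1.
Unit clause (y5) forces y5 = 1.
Unit clause (y3) forces y3 = 1.
But (y3') is also a unit clause — contradiction.
So y2 must be the other value — set y2 = 0.
Unit clause (y3) forces y3 = 1.
Unit clause (y5) forces y5 = 1.
But (y5') is also a unit clause — contradiction.
Neither y2 = 1 nor y2 = 0 works.
So y1 must be the other value — set y1 = 1.
Branch on y5: set y5 = 0.
Unit clause (y4) forces y4 = 1.
Unit clause (y3') forces y3 = 0.
Unit clause (y2') forces y2 = 0.
But (y2) is also a unit clause — contradiction.
So y5 must be the other value — set y5 = 1.
Unit clause (y2') forces y2 = 0.
Unit clause (y3) forces y3 = 1.
But (y3') is also a unit clause — contradiction.
Neither y5 = 1 nor y5 = 0 works.
Neither y1 = 1 nor y1 = 0 works.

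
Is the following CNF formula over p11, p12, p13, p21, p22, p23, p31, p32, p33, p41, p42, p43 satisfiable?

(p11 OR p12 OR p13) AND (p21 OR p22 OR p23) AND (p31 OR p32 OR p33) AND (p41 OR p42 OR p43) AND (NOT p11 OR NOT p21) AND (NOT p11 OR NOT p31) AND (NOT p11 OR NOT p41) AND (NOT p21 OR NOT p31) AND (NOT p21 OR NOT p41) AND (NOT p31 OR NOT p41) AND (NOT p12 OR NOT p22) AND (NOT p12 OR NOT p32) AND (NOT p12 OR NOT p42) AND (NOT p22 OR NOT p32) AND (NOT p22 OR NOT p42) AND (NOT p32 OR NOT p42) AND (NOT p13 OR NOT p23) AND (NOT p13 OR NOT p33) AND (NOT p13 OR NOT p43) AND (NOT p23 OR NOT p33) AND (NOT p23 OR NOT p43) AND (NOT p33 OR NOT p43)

Suppose p11 = false.
Suppose p12 = true.
Unit clause (NOT p22) forces p22 = false.
Unit clause (NOT p32) forces p32 = false.
Unit clause (NOT p42) forces p42 = false.
Suppose p21 = true.
Unit clause (NOT p31) forces p31 = false.
Unit clause (p33) forces p33 = true.
Unit clause (NOT p41) forces p41 = false.
Unit clause (p43) forces p43 = true.
Now (NOT p43) is unsatisfied and unit — conflict.
That branch fails; take p21 = false instead.
Unit clause (p23) forces p23 = true.
Unit clause (NOT p13) forces p13 = false.
Unit clause (NOT p33) forces p33 = false.
Unit clause (p31) forces p31 = true.
Unit clause (NOT p41) forces p41 = false.
Unit clause (p43) forces p43 = true.
Now (NOT p43) is unsatisfied and unit — conflict.
Either choice for p21 ends in contradiction.
That branch fails; take p12 = false instead.
Unit clause (p13) forces p13 = true.
Unit clause (NOT p23) forces p23 = false.
Unit clause (NOT p33) forces p33 = false.
Unit clause (NOT p43) forces p43 = false.
Suppose p21 = true.
Unit clause (NOT p31) forces p31 = false.
Unit clause (p32) forces p32 = true.
Unit clause (NOT p41) forces p41 = false.
Unit clause (p42) forces p42 = true.
Now (NOT p42) is unsatisfied and unit — conflict.
That branch fails; take p21 = false instead.
Unit clause (p22) forces p22 = true.
Unit clause (NOT p32) forces p32 = false.
Unit clause (p31) forces p31 = true.
Unit clause (NOT p41) forces p41 = false.
Unit clause (p42) forces p42 = true.
Now (NOT p42) is unsatisfied and unit — conflict.
Either choice for p21 ends in contradiction.
Either choice for p12 ends in contradiction.
That branch fails; take p11 = true instead.
Unit clause (NOT p21) forces p21 = false.
Unit clause (NOT p31) forces p31 = false.
Unit clause (NOT p41) forces p41 = false.
Suppose p22 = true.
Unit clause (NOT p12) forces p12 = false.
Unit clause (NOT p32) forces p32 = false.
Unit clause (p33) forces p33 = true.
Unit clause (NOT p42) forces p42 = false.
Unit clause (p43) forces p43 = true.
Now (NOT p43) is unsatisfied and unit — conflict.
That branch fails; take p22 = false instead.
Unit clause (p23) forces p23 = true.
Unit clause (NOT p13) forces p13 = false.
Unit clause (NOT p33) forces p33 = false.
Unit clause (p32) forces p32 = true.
Unit clause (NOT p12) forces p12 = false.
Unit clause (NOT p42) forces p42 = false.
Unit clause (p43) forces p43 = true.
Now (NOT p43) is unsatisfied and unit — conflict.
Either choice for p22 ends in contradiction.
Either choice for p11 ends in contradiction.
No assignment satisfies every clause.

No, unsatisfiable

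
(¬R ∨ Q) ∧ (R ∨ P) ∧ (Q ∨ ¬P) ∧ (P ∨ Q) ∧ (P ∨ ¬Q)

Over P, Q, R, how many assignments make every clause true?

2

There are 2^3 = 8 truth assignments over (P, Q, R).
Check each against the 5 clauses (columns in the order P, Q, R):
  F F F  ✗ fails (R ∨ P)
  F F T  ✗ fails (¬R ∨ Q)
  F T F  ✗ fails (R ∨ P)
  F T T  ✗ fails (P ∨ ¬Q)
  T F F  ✗ fails (Q ∨ ¬P)
  T F T  ✗ fails (¬R ∨ Q)
  T T F  ✓ satisfies all
  T T T  ✓ satisfies all
2 of the 8 rows are models.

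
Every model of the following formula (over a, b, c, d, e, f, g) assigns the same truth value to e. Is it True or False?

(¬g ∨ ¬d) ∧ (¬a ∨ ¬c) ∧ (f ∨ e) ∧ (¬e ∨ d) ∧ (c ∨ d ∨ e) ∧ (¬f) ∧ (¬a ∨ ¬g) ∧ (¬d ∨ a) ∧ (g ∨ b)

Suppose e = False.
Unit clause (f) forces f = True.
That conflicts with the unit clause (¬f).
So every satisfying assignment has e = True.

True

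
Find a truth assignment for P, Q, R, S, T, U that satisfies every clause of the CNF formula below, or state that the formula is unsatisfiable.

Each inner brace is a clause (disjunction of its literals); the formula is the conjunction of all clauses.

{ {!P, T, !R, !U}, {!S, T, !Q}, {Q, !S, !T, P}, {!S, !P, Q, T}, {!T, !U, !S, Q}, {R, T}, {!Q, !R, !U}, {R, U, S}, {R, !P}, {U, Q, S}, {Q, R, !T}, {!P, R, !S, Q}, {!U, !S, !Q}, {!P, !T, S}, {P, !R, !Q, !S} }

P ↦ false; Q ↦ true; R ↦ true; S ↦ false; T ↦ false; U ↦ false

Case R = true:
Case Q = true:
From the singleton clause (!U), U = false.
Case S = false:
Case P = false:
No clause remains; T is free.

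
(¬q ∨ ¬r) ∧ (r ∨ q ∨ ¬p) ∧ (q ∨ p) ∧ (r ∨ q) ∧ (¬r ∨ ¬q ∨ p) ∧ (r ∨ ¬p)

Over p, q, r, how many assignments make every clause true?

2

There are 2^3 = 8 truth assignments over (p, q, r).
Check each against the 6 clauses (columns in the order p, q, r):
  F F F  ✗ fails (q ∨ p)
  F F T  ✗ fails (q ∨ p)
  F T F  ✓ satisfies all
  F T T  ✗ fails (¬q ∨ ¬r)
  T F F  ✗ fails (r ∨ q ∨ ¬p)
  T F T  ✓ satisfies all
  T T F  ✗ fails (r ∨ ¬p)
  T T T  ✗ fails (¬q ∨ ¬r)
2 of the 8 rows are models.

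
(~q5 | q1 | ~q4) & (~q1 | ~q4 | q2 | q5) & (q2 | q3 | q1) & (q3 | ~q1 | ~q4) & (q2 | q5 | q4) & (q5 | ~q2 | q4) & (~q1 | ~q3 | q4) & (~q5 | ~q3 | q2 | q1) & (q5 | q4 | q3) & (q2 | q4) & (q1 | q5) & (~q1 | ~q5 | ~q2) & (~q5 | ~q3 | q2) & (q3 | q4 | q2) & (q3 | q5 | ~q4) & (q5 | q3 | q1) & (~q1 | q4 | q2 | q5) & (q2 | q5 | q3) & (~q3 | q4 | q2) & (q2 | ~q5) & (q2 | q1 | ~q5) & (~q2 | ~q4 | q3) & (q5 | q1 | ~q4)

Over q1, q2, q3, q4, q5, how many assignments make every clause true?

There are 2^5 = 32 truth assignments over (q1, q2, q3, q4, q5).
Split on q2. With q2 = 1, the clauses containing q2 are satisfied and ~q2 drops from the rest; 3 of the 2^4 = 16 assignments to the other variables satisfy what remains.
With q2 = 0, by the same count on the reduced clause set, 0 assignments work.
(One model: q1=F, q2=T, q3=F, q4=F, q5=T.)
Total: 3 + 0 = 3.

3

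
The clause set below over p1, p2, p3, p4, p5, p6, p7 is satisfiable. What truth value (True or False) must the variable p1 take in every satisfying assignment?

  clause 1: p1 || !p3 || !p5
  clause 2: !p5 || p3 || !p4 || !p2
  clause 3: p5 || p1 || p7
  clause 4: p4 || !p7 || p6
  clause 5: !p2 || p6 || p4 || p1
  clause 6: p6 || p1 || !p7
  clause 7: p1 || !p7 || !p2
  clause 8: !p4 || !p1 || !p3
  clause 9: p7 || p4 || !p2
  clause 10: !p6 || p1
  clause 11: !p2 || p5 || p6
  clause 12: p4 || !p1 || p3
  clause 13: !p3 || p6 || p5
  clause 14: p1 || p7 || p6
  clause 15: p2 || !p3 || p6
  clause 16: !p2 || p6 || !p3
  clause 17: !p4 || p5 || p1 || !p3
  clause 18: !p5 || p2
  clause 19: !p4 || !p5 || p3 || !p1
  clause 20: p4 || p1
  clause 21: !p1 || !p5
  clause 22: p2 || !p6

Suppose p1 = false.
The clause (!p6) is unit, so p6 = false.
The clause (!p7) is unit, so p7 = false.
That conflicts with the unit clause (p7).
So every satisfying assignment has p1 = True.

True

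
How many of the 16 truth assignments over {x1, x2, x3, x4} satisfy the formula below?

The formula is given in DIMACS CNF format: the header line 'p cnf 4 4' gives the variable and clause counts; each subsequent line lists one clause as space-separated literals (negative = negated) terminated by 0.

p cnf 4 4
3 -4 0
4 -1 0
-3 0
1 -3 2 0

2

There are 2^4 = 16 truth assignments over (x1, x2, x3, x4).
Split on x3. With x3 = True, the clauses containing x3 are satisfied and ¬x3 drops from the rest; 0 of the 2^3 = 8 assignments to the other variables satisfy what remains.
With x3 = False, by the same count on the reduced clause set, 2 assignments work.
Total: 0 + 2 = 2.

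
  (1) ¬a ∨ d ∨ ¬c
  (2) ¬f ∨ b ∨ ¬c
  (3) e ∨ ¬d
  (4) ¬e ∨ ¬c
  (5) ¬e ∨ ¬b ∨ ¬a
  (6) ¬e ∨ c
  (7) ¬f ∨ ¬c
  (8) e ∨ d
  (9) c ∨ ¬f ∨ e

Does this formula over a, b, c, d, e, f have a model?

Branch on e: set e = True.
From the singleton clause (¬c), c = False.
That conflicts with the unit clause (c).
That branch fails; take e = False instead.
From the singleton clause (¬d), d = False.
That conflicts with the unit clause (d).
Both values of e lead to a conflict.
No assignment satisfies every clause.

Unsatisfiable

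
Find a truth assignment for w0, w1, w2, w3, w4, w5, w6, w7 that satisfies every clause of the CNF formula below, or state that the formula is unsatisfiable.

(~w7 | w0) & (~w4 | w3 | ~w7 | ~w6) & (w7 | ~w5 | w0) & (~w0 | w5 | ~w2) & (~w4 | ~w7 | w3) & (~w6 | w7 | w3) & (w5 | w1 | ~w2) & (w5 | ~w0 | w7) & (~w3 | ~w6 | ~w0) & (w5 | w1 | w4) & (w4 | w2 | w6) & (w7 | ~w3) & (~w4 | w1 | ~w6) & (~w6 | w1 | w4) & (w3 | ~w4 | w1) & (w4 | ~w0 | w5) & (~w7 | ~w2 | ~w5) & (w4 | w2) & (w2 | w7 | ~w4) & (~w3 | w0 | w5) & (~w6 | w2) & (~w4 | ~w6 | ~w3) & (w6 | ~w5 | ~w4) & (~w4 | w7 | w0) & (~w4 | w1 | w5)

w0: 1, w1: 1, w2: 1, w3: 0, w4: 0, w5: 1, w6: 0, w7: 0

Case w7 = 0:
From the singleton clause (~w3), w3 = 0.
From the singleton clause (~w6), w6 = 0.
Case w5 = 1:
From the singleton clause (w0), w0 = 1.
From the singleton clause (~w4), w4 = 0.
From the singleton clause (w2), w2 = 1.
All clauses hold; w1 can take either value.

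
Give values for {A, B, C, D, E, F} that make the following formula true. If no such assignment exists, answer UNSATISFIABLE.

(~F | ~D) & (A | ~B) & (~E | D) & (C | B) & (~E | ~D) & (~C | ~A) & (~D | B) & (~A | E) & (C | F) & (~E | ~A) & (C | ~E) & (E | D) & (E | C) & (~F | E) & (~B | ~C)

Branch on F: set F = 0.
Unit clause (C) forces C = 1.
Unit clause (~A) forces A = 0.
Unit clause (~B) forces B = 0.
Unit clause (~D) forces D = 0.
Unit clause (~E) forces E = 0.
That conflicts with the unit clause (E).
That branch fails; take F = 1 instead.
Unit clause (~D) forces D = 0.
Unit clause (~E) forces E = 0.
That conflicts with the unit clause (E).
Neither F = 1 nor F = 0 works.

UNSATISFIABLE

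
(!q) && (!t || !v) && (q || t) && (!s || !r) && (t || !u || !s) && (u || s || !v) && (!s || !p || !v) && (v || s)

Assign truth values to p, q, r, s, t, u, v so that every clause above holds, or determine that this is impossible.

The clause (!q) is unit, so q = false.
The clause (t) is unit, so t = true.
The clause (!v) is unit, so v = false.
The clause (s) is unit, so s = true.
The clause (!r) is unit, so r = false.
All clauses hold; p, u can take either value.

p: true, q: false, r: false, s: true, t: true, u: false, v: false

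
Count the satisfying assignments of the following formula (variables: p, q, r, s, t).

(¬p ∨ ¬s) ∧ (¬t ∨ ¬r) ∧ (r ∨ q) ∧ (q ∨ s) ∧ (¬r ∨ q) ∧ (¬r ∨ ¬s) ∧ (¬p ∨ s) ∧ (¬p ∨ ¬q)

There are 2^5 = 32 truth assignments over (p, q, r, s, t).
Split on s. With s = True, the clauses containing s are satisfied and ¬s drops from the rest; 2 of the 2^4 = 16 assignments to the other variables satisfy what remains.
With s = False, by the same count on the reduced clause set, 3 assignments work.
Total: 2 + 3 = 5.

5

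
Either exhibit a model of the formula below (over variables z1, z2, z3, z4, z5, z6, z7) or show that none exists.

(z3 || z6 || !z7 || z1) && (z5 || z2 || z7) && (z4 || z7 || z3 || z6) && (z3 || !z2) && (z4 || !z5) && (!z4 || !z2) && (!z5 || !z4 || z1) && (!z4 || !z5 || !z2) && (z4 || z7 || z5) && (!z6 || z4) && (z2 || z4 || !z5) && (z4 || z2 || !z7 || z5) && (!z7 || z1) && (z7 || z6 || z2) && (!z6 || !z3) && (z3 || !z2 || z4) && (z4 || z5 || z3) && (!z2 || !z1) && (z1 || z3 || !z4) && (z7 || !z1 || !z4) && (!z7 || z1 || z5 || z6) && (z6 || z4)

z1=true, z2=false, z3=true, z4=true, z5=false, z6=false, z7=true

Try z3 = true.
The clause (!z6) is unit, so z6 = false.
The clause (z4) is unit, so z4 = true.
The clause (!z2) is unit, so z2 = false.
The clause (z7) is unit, so z7 = true.
The clause (z1) is unit, so z1 = true.
No clause remains; z5 is free.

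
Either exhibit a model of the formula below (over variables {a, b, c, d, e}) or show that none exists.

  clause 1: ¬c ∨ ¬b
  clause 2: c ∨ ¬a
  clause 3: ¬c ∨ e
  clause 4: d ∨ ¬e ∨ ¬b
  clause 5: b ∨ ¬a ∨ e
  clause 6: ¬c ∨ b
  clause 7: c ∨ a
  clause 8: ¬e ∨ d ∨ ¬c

UNSATISFIABLE

Try c = False.
Unit clause (¬a) forces a = False.
Now (a) is unsatisfied and unit — conflict.
So c must be the other value — set c = True.
Unit clause (¬b) forces b = False.
Now (b) is unsatisfied and unit — conflict.
Neither c = True nor c = False works.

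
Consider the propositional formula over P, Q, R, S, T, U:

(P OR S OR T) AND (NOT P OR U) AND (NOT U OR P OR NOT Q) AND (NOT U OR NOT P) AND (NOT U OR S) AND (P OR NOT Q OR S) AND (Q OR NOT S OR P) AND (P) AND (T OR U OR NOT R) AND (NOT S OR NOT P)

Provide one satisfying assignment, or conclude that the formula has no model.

UNSATISFIABLE

From the singleton clause (P), P = true.
From the singleton clause (U), U = true.
But (NOT U) is also a unit clause — contradiction.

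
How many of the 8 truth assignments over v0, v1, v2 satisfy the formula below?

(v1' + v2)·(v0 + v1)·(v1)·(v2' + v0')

1

There are 2^3 = 8 truth assignments over (v0, v1, v2).
Split on v2. With v2 = 1, the clauses containing v2 are satisfied and v2' drops from the rest; 1 of the 2^2 = 4 assignments to the other variables satisfy what remains.
With v2 = 0, by the same count on the reduced clause set, 0 assignments work.
Total: 1 + 0 = 1.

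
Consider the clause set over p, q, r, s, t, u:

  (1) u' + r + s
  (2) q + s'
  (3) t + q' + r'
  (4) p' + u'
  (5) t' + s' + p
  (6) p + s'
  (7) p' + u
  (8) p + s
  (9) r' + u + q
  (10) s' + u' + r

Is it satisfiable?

No

Case q = 1:
Case t = 1:
Case p = 0:
The clause (s') is unit, so s = 0.
But (s) is also a unit clause — contradiction.
So p must be the other value — set p = 1.
The clause (u') is unit, so u = 0.
But (u) is also a unit clause — contradiction.
Either choice for p ends in contradiction.
So t must be the other value — set t = 0.
The clause (r') is unit, so r = 0.
Case u = 0:
The clause (p') is unit, so p = 0.
The clause (s') is unit, so s = 0.
But (s) is also a unit clause — contradiction.
So u must be the other value — set u = 1.
The clause (s) is unit, so s = 1.
But (s') is also a unit clause — contradiction.
Either choice for u ends in contradiction.
Either choice for t ends in contradiction.
So q must be the other value — set q = 0.
The clause (s') is unit, so s = 0.
The clause (p) is unit, so p = 1.
The clause (u') is unit, so u = 0.
But (u) is also a unit clause — contradiction.
Either choice for q ends in contradiction.
No assignment satisfies every clause.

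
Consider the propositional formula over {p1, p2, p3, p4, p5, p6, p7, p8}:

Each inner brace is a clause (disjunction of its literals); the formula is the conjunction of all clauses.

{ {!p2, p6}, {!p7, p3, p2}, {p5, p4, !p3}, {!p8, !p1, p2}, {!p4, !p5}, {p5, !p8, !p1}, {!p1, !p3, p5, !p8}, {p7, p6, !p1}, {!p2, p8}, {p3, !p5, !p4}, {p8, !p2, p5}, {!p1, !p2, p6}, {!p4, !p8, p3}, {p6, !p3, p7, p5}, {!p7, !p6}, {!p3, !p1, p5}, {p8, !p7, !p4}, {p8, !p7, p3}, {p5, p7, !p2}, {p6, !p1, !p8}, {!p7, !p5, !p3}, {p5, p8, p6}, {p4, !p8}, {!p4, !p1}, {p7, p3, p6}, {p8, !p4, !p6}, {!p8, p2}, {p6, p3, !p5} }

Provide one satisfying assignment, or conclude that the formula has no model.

p1=true, p2=false, p3=false, p4=false, p5=true, p6=true, p7=false, p8=false

Branch on p2: set p2 = false.
(!p8) alone gives p8 = false.
Branch on p7: set p7 = false.
Branch on p4: set p4 = false.
Branch on p5: set p5 = true.
Branch on p6: set p6 = true.
No clause remains; p1, p3 are free.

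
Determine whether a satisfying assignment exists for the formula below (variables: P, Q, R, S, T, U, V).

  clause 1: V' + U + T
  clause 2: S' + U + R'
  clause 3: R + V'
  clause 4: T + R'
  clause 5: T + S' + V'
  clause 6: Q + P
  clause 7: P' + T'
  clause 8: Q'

Satisfiable

The clause (Q') is unit, so Q = 0.
The clause (P) is unit, so P = 1.
The clause (T') is unit, so T = 0.
The clause (R') is unit, so R = 0.
The clause (V') is unit, so V = 0.
No clause remains; S, U are free.
A satisfying assignment: P=1,  Q=0,  R=0,  S=0,  T=0,  U=1,  V=0.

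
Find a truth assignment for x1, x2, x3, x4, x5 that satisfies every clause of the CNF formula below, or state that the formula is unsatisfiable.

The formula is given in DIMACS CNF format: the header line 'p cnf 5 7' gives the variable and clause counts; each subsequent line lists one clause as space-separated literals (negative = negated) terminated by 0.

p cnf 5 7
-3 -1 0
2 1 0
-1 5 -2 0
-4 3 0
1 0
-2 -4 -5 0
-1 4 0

UNSATISFIABLE

The clause (x1) is unit, so x1 = True.
The clause (¬x3) is unit, so x3 = False.
The clause (¬x4) is unit, so x4 = False.
That conflicts with the unit clause (x4).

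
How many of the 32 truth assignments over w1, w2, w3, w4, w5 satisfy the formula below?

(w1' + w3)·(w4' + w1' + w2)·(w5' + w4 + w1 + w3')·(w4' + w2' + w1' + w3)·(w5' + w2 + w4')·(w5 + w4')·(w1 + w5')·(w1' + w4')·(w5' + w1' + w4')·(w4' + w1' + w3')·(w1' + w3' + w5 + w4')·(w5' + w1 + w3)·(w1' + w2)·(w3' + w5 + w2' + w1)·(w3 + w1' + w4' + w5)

There are 2^5 = 32 truth assignments over (w1, w2, w3, w4, w5).
Split on w4. With w4 = 1, the clauses containing w4 are satisfied and w4' drops from the rest; 0 of the 2^4 = 16 assignments to the other variables satisfy what remains.
With w4 = 0, by the same count on the reduced clause set, 5 assignments work.
(One model: w1=F, w2=F, w3=F, w4=F, w5=F.)
Total: 0 + 5 = 5.

5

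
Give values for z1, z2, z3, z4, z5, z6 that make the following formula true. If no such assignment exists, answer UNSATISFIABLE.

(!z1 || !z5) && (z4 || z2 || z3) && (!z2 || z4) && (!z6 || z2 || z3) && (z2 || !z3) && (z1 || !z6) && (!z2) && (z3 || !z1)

z1=false, z2=false, z3=false, z4=true, z5=false, z6=false

The clause (!z2) is unit, so z2 = false.
The clause (!z3) is unit, so z3 = false.
The clause (z4) is unit, so z4 = true.
The clause (!z6) is unit, so z6 = false.
The clause (!z1) is unit, so z1 = false.
Every clause is now satisfied; z5 is unconstrained.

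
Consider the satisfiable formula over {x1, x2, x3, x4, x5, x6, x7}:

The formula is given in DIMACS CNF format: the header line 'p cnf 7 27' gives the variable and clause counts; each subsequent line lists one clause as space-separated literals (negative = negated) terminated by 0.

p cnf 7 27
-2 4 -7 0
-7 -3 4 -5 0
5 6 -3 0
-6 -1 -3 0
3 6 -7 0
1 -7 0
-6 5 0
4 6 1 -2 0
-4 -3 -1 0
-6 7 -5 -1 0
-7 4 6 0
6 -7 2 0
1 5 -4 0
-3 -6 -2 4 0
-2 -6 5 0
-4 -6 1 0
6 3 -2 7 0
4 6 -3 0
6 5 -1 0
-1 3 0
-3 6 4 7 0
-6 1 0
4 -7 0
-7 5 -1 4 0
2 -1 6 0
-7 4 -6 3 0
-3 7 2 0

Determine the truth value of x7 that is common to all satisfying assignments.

Suppose x7 = True.
From the singleton clause (x1), x1 = True.
From the singleton clause (x3), x3 = True.
From the singleton clause (¬x6), x6 = False.
From the singleton clause (x5), x5 = True.
From the singleton clause (x4), x4 = True.
That conflicts with the unit clause (¬x4).
So every satisfying assignment has x7 = False.

False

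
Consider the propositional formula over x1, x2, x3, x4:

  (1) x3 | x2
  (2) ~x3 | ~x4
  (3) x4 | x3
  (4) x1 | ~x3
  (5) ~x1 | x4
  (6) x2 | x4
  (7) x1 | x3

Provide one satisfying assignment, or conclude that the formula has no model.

x1=1; x2=1; x3=0; x4=1

Case x3 = 0:
(x2) alone gives x2 = 1.
(x4) alone gives x4 = 1.
(x1) alone gives x1 = 1.
All clauses are satisfied.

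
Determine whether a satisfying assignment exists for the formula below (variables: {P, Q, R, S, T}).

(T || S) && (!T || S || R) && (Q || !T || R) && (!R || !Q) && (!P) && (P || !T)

From the singleton clause (!P), P = false.
From the singleton clause (!T), T = false.
From the singleton clause (S), S = true.
Case R = true:
From the singleton clause (!Q), Q = false.
Every clause now holds.
A satisfying assignment: P: false,  Q: false,  R: true,  S: true,  T: false.

Yes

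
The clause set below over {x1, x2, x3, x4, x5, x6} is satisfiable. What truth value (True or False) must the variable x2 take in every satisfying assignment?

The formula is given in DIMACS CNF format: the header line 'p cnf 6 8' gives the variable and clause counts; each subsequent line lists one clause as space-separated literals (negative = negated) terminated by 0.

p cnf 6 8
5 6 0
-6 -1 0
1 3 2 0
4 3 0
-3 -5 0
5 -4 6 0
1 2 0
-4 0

Suppose x2 = False.
The clause (x1) is unit, so x1 = True.
The clause (¬x6) is unit, so x6 = False.
The clause (x5) is unit, so x5 = True.
The clause (¬x3) is unit, so x3 = False.
The clause (x4) is unit, so x4 = True.
But (¬x4) is also a unit clause — contradiction.
So every satisfying assignment has x2 = True.

True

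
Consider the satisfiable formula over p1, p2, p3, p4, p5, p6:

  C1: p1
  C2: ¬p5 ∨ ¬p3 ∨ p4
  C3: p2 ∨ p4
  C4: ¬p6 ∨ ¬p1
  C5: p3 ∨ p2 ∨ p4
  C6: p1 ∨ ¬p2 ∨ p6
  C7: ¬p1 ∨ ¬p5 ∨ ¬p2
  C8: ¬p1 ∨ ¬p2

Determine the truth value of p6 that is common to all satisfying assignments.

Suppose p6 = True.
Unit clause (p1) forces p1 = True.
But (¬p1) is also a unit clause — contradiction.
So every satisfying assignment has p6 = False.

False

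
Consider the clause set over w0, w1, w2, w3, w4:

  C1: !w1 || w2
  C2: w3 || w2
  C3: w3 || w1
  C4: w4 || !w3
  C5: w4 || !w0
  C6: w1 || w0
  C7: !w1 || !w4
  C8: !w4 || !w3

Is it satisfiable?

Yes

Case w1 = true:
The clause (w2) is unit, so w2 = true.
The clause (!w4) is unit, so w4 = false.
The clause (!w3) is unit, so w3 = false.
The clause (!w0) is unit, so w0 = false.
Every clause now holds.
A satisfying assignment: w0=false, w1=true, w2=true, w3=false, w4=false.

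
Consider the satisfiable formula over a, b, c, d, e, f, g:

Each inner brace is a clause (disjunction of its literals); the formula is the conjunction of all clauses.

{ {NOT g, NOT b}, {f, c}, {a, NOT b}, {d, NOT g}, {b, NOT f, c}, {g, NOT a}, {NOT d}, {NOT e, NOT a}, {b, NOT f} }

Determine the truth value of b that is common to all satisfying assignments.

Suppose b = true.
From the singleton clause (NOT g), g = false.
From the singleton clause (a), a = true.
That conflicts with the unit clause (NOT a).
So every satisfying assignment has b = False.

False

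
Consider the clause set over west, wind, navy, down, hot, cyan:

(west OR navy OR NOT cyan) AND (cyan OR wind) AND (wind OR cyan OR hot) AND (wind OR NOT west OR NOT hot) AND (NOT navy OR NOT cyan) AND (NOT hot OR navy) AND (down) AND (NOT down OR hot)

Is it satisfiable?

Yes

From the singleton clause (down), down = true.
From the singleton clause (hot), hot = true.
From the singleton clause (navy), navy = true.
From the singleton clause (NOT cyan), cyan = false.
From the singleton clause (wind), wind = true.
All clauses hold; west can take either value.
A satisfying assignment: west ↦ false,  wind ↦ true,  navy ↦ true,  down ↦ true,  hot ↦ true,  cyan ↦ false.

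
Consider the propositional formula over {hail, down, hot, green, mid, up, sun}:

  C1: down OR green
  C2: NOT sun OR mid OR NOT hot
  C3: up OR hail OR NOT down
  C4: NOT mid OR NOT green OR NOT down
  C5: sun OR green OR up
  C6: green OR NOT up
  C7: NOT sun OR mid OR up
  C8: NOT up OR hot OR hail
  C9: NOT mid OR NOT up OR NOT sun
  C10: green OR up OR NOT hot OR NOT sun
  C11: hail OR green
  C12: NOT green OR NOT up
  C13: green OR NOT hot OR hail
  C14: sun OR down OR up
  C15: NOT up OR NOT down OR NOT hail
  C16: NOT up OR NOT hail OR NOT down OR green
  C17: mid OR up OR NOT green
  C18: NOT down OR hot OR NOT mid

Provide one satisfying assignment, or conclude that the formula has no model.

Branch on down: set down = false.
Unit clause (green) forces green = true.
Unit clause (NOT up) forces up = false.
Unit clause (sun) forces sun = true.
Unit clause (mid) forces mid = true.
No clause remains; hail, hot are free.

hail: true,  down: false,  hot: false,  green: true,  mid: true,  up: false,  sun: true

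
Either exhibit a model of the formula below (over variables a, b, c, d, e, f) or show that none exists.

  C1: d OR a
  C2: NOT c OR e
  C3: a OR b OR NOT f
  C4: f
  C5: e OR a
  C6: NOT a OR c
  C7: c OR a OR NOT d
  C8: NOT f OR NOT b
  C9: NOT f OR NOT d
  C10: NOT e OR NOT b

a=true, b=false, c=true, d=false, e=true, f=true

Unit clause (f) forces f = true.
Unit clause (NOT b) forces b = false.
Unit clause (a) forces a = true.
Unit clause (c) forces c = true.
Unit clause (e) forces e = true.
Unit clause (NOT d) forces d = false.
Every clause now holds.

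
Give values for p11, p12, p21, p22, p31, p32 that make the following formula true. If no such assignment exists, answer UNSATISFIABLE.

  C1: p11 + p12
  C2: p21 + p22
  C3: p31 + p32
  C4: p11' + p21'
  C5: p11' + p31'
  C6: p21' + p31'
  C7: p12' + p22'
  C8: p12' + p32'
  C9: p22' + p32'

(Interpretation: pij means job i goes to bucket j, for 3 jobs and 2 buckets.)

UNSATISFIABLE

Suppose p11 = 1.
Unit clause (p21') forces p21 = 0.
Unit clause (p22) forces p22 = 1.
Unit clause (p31') forces p31 = 0.
Unit clause (p32) forces p32 = 1.
But (p32') is also a unit clause — contradiction.
So p11 must be the other value — set p11 = 0.
Unit clause (p12) forces p12 = 1.
Unit clause (p22') forces p22 = 0.
Unit clause (p21) forces p21 = 1.
Unit clause (p31') forces p31 = 0.
Unit clause (p32) forces p32 = 1.
But (p32') is also a unit clause — contradiction.
Either choice for p11 ends in contradiction.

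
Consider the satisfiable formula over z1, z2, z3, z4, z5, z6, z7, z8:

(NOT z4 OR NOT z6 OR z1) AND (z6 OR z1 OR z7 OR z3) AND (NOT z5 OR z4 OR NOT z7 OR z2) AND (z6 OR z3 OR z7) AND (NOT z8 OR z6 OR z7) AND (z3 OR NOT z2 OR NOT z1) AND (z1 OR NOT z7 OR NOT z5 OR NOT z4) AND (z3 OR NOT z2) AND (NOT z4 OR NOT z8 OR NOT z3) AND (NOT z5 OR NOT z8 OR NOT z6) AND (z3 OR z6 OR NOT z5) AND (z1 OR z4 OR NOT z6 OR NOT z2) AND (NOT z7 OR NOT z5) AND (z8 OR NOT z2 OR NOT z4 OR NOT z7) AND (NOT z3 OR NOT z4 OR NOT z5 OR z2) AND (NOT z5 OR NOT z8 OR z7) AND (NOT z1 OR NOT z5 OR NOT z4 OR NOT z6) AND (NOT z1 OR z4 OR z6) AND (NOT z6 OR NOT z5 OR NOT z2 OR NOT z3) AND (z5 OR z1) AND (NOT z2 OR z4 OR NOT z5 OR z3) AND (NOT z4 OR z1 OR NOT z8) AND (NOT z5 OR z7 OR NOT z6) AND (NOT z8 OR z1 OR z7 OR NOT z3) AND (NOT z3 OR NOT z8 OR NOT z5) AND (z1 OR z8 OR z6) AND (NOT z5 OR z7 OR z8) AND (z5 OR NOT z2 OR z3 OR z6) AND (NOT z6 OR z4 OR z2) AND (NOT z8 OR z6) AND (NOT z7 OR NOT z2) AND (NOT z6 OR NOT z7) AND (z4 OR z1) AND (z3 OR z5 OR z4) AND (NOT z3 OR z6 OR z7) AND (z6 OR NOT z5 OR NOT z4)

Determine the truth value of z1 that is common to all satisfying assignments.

Suppose z1 = false.
(z5) alone gives z5 = true.
(NOT z7) alone gives z7 = false.
(NOT z8) alone gives z8 = false.
That conflicts with the unit clause (z8).
So every satisfying assignment has z1 = True.

True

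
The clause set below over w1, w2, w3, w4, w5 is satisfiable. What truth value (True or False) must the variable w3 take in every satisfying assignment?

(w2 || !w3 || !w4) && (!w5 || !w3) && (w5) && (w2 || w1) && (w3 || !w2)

Suppose w3 = true.
(!w5) alone gives w5 = false.
That conflicts with the unit clause (w5).
So every satisfying assignment has w3 = False.

False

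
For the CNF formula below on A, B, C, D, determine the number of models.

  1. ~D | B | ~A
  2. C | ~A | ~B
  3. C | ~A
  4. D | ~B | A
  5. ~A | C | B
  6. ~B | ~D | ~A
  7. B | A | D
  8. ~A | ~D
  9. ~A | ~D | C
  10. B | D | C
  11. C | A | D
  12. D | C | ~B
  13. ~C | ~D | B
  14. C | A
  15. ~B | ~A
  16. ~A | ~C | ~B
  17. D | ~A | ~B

There are 2^4 = 16 truth assignments over (A, B, C, D).
Split on B. With B = 1, the clauses containing B are satisfied and ~B drops from the rest; 1 of the 2^3 = 8 assignments to the other variables satisfy what remains.
With B = 0, by the same count on the reduced clause set, 1 assignment works.
(One model: A=F, B=T, C=T, D=T.)
Total: 1 + 1 = 2.

2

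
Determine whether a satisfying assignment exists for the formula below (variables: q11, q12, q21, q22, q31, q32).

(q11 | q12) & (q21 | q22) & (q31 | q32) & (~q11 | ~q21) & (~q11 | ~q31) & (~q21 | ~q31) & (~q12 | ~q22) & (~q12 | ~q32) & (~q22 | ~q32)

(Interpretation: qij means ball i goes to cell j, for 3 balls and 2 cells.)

Try q11 = 1.
Unit clause (~q21) forces q21 = 0.
Unit clause (q22) forces q22 = 1.
Unit clause (~q31) forces q31 = 0.
Unit clause (q32) forces q32 = 1.
But (~q32) is also a unit clause — contradiction.
That branch fails; take q11 = 0 instead.
Unit clause (q12) forces q12 = 1.
Unit clause (~q22) forces q22 = 0.
Unit clause (q21) forces q21 = 1.
Unit clause (~q31) forces q31 = 0.
Unit clause (q32) forces q32 = 1.
But (~q32) is also a unit clause — contradiction.
Either choice for q11 ends in contradiction.
No assignment satisfies every clause.

No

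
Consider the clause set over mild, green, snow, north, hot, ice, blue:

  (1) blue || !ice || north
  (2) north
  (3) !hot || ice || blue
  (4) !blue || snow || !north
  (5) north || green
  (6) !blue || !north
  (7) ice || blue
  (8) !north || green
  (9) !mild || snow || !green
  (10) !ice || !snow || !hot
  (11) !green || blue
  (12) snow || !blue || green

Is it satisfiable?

The clause (north) is unit, so north = true.
The clause (!blue) is unit, so blue = false.
The clause (ice) is unit, so ice = true.
The clause (green) is unit, so green = true.
That conflicts with the unit clause (!green).
No assignment satisfies every clause.

No, unsatisfiable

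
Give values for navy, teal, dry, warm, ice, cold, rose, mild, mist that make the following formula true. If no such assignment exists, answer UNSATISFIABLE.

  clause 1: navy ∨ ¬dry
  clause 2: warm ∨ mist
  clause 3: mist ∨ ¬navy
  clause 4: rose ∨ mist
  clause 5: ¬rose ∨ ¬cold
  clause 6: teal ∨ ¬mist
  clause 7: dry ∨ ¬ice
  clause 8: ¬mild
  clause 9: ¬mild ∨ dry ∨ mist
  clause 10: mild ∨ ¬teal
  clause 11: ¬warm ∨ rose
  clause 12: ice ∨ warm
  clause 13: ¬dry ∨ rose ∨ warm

navy ↦ False, teal ↦ False, dry ↦ False, warm ↦ True, ice ↦ False, cold ↦ False, rose ↦ True, mild ↦ False, mist ↦ False

From the singleton clause (¬mild), mild = False.
From the singleton clause (¬teal), teal = False.
From the singleton clause (¬mist), mist = False.
From the singleton clause (warm), warm = True.
From the singleton clause (¬navy), navy = False.
From the singleton clause (¬dry), dry = False.
From the singleton clause (rose), rose = True.
From the singleton clause (¬cold), cold = False.
From the singleton clause (¬ice), ice = False.
All clauses are satisfied.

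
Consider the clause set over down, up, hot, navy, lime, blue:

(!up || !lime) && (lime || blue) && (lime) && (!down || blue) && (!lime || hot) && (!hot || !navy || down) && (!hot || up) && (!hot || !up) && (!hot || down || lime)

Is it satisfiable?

From the singleton clause (lime), lime = true.
From the singleton clause (!up), up = false.
From the singleton clause (hot), hot = true.
But (!hot) is also a unit clause — contradiction.
No assignment satisfies every clause.

Unsatisfiable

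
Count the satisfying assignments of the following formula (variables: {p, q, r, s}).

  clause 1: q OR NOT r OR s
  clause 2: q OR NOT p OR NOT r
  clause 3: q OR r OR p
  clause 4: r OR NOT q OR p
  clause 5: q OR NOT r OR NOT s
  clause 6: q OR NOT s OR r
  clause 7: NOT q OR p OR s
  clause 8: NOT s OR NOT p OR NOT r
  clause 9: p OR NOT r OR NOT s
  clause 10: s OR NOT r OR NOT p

3

There are 2^4 = 16 truth assignments over (p, q, r, s).
Check each against the 10 clauses (columns in the order p, q, r, s):
  F F F F  ✗ fails (q OR r OR p)
  F F F T  ✗ fails (q OR r OR p)
  F F T F  ✗ fails (q OR NOT r OR s)
  F F T T  ✗ fails (q OR NOT r OR NOT s)
  F T F F  ✗ fails (r OR NOT q OR p)
  F T F T  ✗ fails (r OR NOT q OR p)
  F T T F  ✗ fails (NOT q OR p OR s)
  F T T T  ✗ fails (p OR NOT r OR NOT s)
  T F F F  ✓ satisfies all
  T F F T  ✗ fails (q OR NOT s OR r)
  T F T F  ✗ fails (q OR NOT r OR s)
  T F T T  ✗ fails (q OR NOT p OR NOT r)
  T T F F  ✓ satisfies all
  T T F T  ✓ satisfies all
  T T T F  ✗ fails (s OR NOT r OR NOT p)
  T T T T  ✗ fails (NOT s OR NOT p OR NOT r)
3 of the 16 rows are models.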